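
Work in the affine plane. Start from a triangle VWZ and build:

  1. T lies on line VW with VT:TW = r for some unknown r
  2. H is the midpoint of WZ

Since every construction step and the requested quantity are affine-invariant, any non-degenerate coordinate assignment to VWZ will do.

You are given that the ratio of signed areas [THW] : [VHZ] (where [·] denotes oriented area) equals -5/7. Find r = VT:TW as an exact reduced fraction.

r = 2/5

Choose coordinates V = (0, 0), W = (1, 0), Z = (0, 1).
1. With VT:TW = r, write λ = r/(r+1) so T = V + λ·(W−V); T is affine-linear in λ
2. H is the midpoint of WZ ⇒ H = (1/2, 1/2)
Every point depending on T is an affine combination of T and λ-independent points, so each such coordinate is linear in λ; the λ² term in each signed area is a multiple of (W−V)×(W−V) = 0, so 2·[THW] and 2·[VHZ] are each linear in λ. Evaluating at λ=0 and λ=1:
  2·[THW] = 1/2·λ − 1/2,   2·[VHZ] = 1/2
So [THW]:[VHZ] = (1/2·λ − 1/2) / (1/2). Setting this equal to -5/7:
  1/2·λ − 1/2 = -5/7·(1/2)  ⇒  λ = 2/7
Then r = λ/(1−λ) = (2/7)/(5/7) = 2/5. Check: with r = 2/5, T = (2/7, 0) and [THW]:[VHZ] = -5/7 as required.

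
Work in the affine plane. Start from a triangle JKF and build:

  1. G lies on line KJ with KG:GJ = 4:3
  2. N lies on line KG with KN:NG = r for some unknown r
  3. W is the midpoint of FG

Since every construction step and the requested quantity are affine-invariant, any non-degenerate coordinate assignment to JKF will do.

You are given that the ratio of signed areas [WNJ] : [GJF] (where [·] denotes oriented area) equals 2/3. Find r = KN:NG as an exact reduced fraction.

Choose coordinates J = (0, 0), K = (1, 0), F = (0, 1).
1. G lies on line KJ with KG:GJ = 4:3 ⇒ G = (3/7, 0)
2. With KN:NG = r, write λ = r/(r+1) so N = K + λ·(G−K); N is affine-linear in λ
3. W is the midpoint of FG ⇒ W = (3/14, 1/2)
Every point depending on N is an affine combination of N and λ-independent points, so each such coordinate is linear in λ; the λ² term in each signed area is a multiple of (G−K)×(G−K) = 0, so 2·[WNJ] and 2·[GJF] are each linear in λ. Evaluating at λ=0 and λ=1:
  2·[WNJ] = 2/7·λ − 1/2,   2·[GJF] = -3/7
So [WNJ]:[GJF] = (2/7·λ − 1/2) / (-3/7). Setting this equal to 2/3:
  2/7·λ − 1/2 = 2/3·(-3/7)  ⇒  λ = 3/4
Then r = λ/(1−λ) = (3/4)/(1/4) = 3. Check: with r = 3, N = (4/7, 0) and [WNJ]:[GJF] = 2/3 as required.

r = 3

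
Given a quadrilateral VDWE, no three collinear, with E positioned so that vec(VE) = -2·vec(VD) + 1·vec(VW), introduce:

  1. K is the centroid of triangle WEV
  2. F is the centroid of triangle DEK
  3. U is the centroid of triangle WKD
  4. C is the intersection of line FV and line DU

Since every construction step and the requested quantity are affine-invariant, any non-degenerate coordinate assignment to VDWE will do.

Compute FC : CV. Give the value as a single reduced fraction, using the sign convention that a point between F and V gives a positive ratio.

Work in coordinates with V = (0, 0), D = (1, 0), W = (0, 1), E = (-2, 1).
1. K is the centroid of triangle WEV ⇒ K = (-2/3, 2/3)
2. F is the centroid of triangle DEK ⇒ F = (-5/9, 5/9)
3. U is the centroid of triangle WKD ⇒ U = (1/9, 5/9)
4. C is the intersection of line FV and line DU ⇒ C = (-5/3, 5/3)
C = F + t·(V−F) with t = -2, so FC:CV = t:(1−t) = -2:3

FC:CV = -2/3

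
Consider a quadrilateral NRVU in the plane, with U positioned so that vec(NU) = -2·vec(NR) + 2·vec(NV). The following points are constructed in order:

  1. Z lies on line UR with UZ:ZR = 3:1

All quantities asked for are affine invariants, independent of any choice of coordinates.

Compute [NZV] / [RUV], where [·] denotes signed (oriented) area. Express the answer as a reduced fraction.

Choose coordinates N = (0, 0), R = (1, 0), V = (0, 1), U = (-2, 2).
1. Z lies on line UR with UZ:ZR = 3:1 ⇒ Z = (1/4, 1/2)
2·[NZV] = 1/4, 2·[RUV] = -1
[NZV]:[RUV] = 1/4:-1 = -1/4

[NZV]:[RUV] = -1/4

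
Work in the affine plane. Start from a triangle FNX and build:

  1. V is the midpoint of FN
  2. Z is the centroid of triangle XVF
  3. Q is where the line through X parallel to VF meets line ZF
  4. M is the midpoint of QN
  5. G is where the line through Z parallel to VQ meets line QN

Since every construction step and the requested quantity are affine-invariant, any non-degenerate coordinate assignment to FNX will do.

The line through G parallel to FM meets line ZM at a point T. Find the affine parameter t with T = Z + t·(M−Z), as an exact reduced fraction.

t = -6

Work in coordinates with F = (0, 0), N = (1, 0), X = (0, 1).
1. V is the midpoint of FN ⇒ V = (1/2, 0)
2. Z is the centroid of triangle XVF ⇒ Z = (1/6, 1/3)
3. Q is where the line through X parallel to VF meets line ZF ⇒ Q = (1/2, 1)
4. M is the midpoint of QN ⇒ M = (3/4, 1/2)
5. G is where the line through Z parallel to VQ meets line QN ⇒ G = (1/6, 5/3)
through G parallel to FM: direction (3/4, 1/2); meets ZM at T = (-10/3, -2/3)
T = Z + t·(M−Z) with t = -6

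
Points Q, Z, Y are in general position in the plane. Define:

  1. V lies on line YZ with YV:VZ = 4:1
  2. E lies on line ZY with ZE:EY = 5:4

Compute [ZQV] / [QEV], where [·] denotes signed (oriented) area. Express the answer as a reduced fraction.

Choose coordinates Q = (0, 0), Z = (1, 0), Y = (0, 1).
1. V lies on line YZ with YV:VZ = 4:1 ⇒ V = (4/5, 1/5)
2. E lies on line ZY with ZE:EY = 5:4 ⇒ E = (4/9, 5/9)
2·[ZQV] = -1/5, 2·[QEV] = -16/45
[ZQV]:[QEV] = -1/5:-16/45 = 9/16

[ZQV]:[QEV] = 9/16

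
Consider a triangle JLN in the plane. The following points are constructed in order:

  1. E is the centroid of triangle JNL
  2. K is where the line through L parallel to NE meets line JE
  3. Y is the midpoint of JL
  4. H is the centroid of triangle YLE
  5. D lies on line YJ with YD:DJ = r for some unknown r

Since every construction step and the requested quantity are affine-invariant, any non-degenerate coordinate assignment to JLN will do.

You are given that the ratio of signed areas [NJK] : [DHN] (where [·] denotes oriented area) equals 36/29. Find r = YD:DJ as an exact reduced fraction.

r = 5

Set J = (0, 0), L = (1, 0), N = (0, 1); any affine frame gives the same invariant.
1. E is the centroid of triangle JNL ⇒ E = (1/3, 1/3)
2. K is where the line through L parallel to NE meets line JE ⇒ K = (2/3, 2/3)
3. Y is the midpoint of JL ⇒ Y = (1/2, 0)
4. H is the centroid of triangle YLE ⇒ H = (11/18, 1/9)
5. With YD:DJ = r, write λ = r/(r+1) so D = Y + λ·(J−Y); D is affine-linear in λ
Every point depending on D is an affine combination of D and λ-independent points, so each such coordinate is linear in λ; the λ² term in each signed area is a multiple of (J−Y)×(J−Y) = 0, so 2·[NJK] and 2·[DHN] are each linear in λ. Evaluating at λ=0 and λ=1:
  2·[NJK] = 2/3,   2·[DHN] = 4/9·λ + 1/6
So [NJK]:[DHN] = (2/3) / (4/9·λ + 1/6). Setting this equal to 36/29:
  2/3 = 36/29·(4/9·λ + 1/6)  ⇒  λ = 5/6
Then r = λ/(1−λ) = (5/6)/(1/6) = 5. Check: with r = 5, D = (1/12, 0) and [NJK]:[DHN] = 36/29 as required.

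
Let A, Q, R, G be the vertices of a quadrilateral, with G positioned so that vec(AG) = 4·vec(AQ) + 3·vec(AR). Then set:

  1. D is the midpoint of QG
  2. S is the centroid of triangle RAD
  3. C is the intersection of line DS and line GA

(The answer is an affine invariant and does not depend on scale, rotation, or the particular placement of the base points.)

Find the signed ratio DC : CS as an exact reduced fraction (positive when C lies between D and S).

Assign A = (0, 0), Q = (1, 0), R = (0, 1), G = (4, 3) — the answer is frame-independent, so this choice is without loss of generality.
1. D is the midpoint of QG ⇒ D = (5/2, 3/2)
2. S is the centroid of triangle RAD ⇒ S = (5/6, 5/6)
3. C is the intersection of line DS and line GA ⇒ C = (10/7, 15/14)
C = D + t·(S−D) with t = 9/14, so DC:CS = t:(1−t) = 9/14:5/14

DC:CS = 9/5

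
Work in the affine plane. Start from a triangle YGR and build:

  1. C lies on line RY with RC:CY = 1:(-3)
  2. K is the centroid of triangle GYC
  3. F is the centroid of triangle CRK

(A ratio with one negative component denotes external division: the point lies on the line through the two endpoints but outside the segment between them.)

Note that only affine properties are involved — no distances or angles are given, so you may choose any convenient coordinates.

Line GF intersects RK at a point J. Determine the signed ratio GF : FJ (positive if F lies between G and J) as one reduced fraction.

GF:FJ = 2

Choose coordinates Y = (0, 0), G = (1, 0), R = (0, 1).
1. C lies on line RY with RC:CY = 1:(-3) ⇒ C = (0, 3/2)
2. K is the centroid of triangle GYC ⇒ K = (1/3, 1/2)
3. F is the centroid of triangle CRK ⇒ F = (1/9, 1)
line GF meets RK at J = (-1/3, 3/2)
F = G + t·(J−G) with t = 2/3, so GF:FJ = 2/3:1/3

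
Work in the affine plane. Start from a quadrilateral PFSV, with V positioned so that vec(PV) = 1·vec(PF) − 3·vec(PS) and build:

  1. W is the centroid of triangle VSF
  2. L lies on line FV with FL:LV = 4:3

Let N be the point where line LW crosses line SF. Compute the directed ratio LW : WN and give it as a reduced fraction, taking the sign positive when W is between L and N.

LW:WN = 5/7

Choose coordinates P = (0, 0), F = (1, 0), S = (0, 1), V = (1, -3).
1. W is the centroid of triangle VSF ⇒ W = (2/3, -2/3)
2. L lies on line FV with FL:LV = 4:3 ⇒ L = (1, -12/7)
line LW meets SF at N = (1/5, 4/5)
W = L + t·(N−L) with t = 5/12, so LW:WN = 5/12:7/12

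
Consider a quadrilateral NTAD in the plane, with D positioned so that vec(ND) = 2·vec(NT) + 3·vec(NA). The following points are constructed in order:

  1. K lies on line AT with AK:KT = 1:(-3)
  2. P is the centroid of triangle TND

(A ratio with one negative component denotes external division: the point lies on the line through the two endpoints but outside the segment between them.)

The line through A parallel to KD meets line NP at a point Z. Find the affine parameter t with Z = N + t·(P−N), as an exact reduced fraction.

Assign N = (0, 0), T = (1, 0), A = (0, 1), D = (2, 3) — the answer is frame-independent, so this choice is without loss of generality.
1. K lies on line AT with AK:KT = 1:(-3) ⇒ K = (-1/2, 3/2)
2. P is the centroid of triangle TND ⇒ P = (1, 1)
through A parallel to KD: direction (5/2, 3/2); meets NP at Z = (5/2, 5/2)
Z = N + t·(P−N) with t = 5/2

t = 5/2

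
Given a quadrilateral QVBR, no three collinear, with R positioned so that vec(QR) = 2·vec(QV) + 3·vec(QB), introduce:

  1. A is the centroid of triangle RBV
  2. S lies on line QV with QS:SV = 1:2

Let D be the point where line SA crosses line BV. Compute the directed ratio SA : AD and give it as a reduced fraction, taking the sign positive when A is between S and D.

Assign Q = (0, 0), V = (1, 0), B = (0, 1), R = (2, 3) — the answer is frame-independent, so this choice is without loss of generality.
1. A is the centroid of triangle RBV ⇒ A = (1, 4/3)
2. S lies on line QV with QS:SV = 1:2 ⇒ S = (1/3, 0)
line SA meets BV at D = (5/9, 4/9)
A = S + t·(D−S) with t = 3, so SA:AD = 3:-2

SA:AD = -3/2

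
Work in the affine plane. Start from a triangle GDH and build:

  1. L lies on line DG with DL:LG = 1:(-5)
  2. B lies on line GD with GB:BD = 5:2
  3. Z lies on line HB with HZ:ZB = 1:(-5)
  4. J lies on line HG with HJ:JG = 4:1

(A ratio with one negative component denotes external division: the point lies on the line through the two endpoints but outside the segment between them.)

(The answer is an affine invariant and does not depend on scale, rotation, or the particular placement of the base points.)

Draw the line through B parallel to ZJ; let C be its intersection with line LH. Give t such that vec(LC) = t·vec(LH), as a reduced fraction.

Assign G = (0, 0), D = (1, 0), H = (0, 1) — the answer is frame-independent, so this choice is without loss of generality.
1. L lies on line DG with DL:LG = 1:(-5) ⇒ L = (5/4, 0)
2. B lies on line GD with GB:BD = 5:2 ⇒ B = (5/7, 0)
3. Z lies on line HB with HZ:ZB = 1:(-5) ⇒ Z = (-5/28, 5/4)
4. J lies on line HG with HJ:JG = 4:1 ⇒ J = (0, 1/5)
through B parallel to ZJ: direction (5/28, -21/20); meets LH at C = (80/127, 63/127)
C = L + t·(H−L) with t = 63/127

t = 63/127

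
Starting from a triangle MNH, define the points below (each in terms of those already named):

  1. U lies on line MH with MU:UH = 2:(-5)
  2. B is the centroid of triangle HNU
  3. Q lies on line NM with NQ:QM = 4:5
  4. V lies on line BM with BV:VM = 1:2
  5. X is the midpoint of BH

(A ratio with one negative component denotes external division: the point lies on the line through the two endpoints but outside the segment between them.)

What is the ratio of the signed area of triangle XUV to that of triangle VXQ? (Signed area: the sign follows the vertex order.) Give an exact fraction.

[XUV]:[VXQ] = -18/19

Assign M = (0, 0), N = (1, 0), H = (0, 1) — the answer is frame-independent, so this choice is without loss of generality.
1. U lies on line MH with MU:UH = 2:(-5) ⇒ U = (0, -2/3)
2. B is the centroid of triangle HNU ⇒ B = (1/3, 1/9)
3. Q lies on line NM with NQ:QM = 4:5 ⇒ Q = (5/9, 0)
4. V lies on line BM with BV:VM = 1:2 ⇒ V = (2/9, 2/27)
5. X is the midpoint of BH ⇒ X = (1/6, 5/9)
2·[XUV] = 4/27, 2·[VXQ] = -38/243
[XUV]:[VXQ] = 4/27:-38/243 = -18/19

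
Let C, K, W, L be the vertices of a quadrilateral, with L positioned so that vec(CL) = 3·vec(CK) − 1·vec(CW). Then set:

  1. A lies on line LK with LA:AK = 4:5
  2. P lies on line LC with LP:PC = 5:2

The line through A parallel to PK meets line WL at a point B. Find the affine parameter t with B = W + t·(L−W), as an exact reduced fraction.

t = 13/18

Work in coordinates with C = (0, 0), K = (1, 0), W = (0, 1), L = (3, -1).
1. A lies on line LK with LA:AK = 4:5 ⇒ A = (19/9, -5/9)
2. P lies on line LC with LP:PC = 5:2 ⇒ P = (6/7, -2/7)
through A parallel to PK: direction (1/7, 2/7); meets WL at B = (13/6, -4/9)
B = W + t·(L−W) with t = 13/18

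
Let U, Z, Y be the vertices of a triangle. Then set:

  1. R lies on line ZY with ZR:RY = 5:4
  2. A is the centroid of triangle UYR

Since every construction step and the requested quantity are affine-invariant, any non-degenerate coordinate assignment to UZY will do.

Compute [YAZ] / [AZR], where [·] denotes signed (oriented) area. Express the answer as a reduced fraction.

Set U = (0, 0), Z = (1, 0), Y = (0, 1); any affine frame gives the same invariant.
1. R lies on line ZY with ZR:RY = 5:4 ⇒ R = (4/9, 5/9)
2. A is the centroid of triangle UYR ⇒ A = (4/27, 14/27)
2·[YAZ] = 1/3, 2·[AZR] = 5/27
[YAZ]:[AZR] = 1/3:5/27 = 9/5

[YAZ]:[AZR] = 9/5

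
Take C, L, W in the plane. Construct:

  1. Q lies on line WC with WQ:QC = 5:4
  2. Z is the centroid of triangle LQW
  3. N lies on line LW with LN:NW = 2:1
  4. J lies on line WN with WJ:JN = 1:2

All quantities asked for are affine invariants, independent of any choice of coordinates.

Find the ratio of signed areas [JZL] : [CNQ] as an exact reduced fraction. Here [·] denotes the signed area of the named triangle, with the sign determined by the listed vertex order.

Choose coordinates C = (0, 0), L = (1, 0), W = (0, 1).
1. Q lies on line WC with WQ:QC = 5:4 ⇒ Q = (0, 4/9)
2. Z is the centroid of triangle LQW ⇒ Z = (1/3, 13/27)
3. N lies on line LW with LN:NW = 2:1 ⇒ N = (1/3, 2/3)
4. J lies on line WN with WJ:JN = 1:2 ⇒ J = (1/9, 8/9)
2·[JZL] = 40/243, 2·[CNQ] = 4/27
[JZL]:[CNQ] = 40/243:4/27 = 10/9

[JZL]:[CNQ] = 10/9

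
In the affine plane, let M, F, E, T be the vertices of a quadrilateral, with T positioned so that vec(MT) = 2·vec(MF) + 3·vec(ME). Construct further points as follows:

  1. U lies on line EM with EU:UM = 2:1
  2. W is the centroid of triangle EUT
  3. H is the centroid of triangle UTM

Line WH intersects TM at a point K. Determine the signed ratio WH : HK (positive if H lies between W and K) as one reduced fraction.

Choose coordinates M = (0, 0), F = (1, 0), E = (0, 1), T = (2, 3).
1. U lies on line EM with EU:UM = 2:1 ⇒ U = (0, 1/3)
2. W is the centroid of triangle EUT ⇒ W = (2/3, 13/9)
3. H is the centroid of triangle UTM ⇒ H = (2/3, 10/9)
line WH meets TM at K = (2/3, 1)
H = W + t·(K−W) with t = 3/4, so WH:HK = 3/4:1/4

WH:HK = 3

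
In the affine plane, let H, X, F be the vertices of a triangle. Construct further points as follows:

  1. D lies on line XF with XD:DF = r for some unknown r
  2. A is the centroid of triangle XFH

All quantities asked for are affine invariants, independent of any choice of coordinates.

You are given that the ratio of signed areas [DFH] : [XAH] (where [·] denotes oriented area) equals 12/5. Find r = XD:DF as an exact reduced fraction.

Choose coordinates H = (0, 0), X = (1, 0), F = (0, 1).
1. With XD:DF = r, write λ = r/(r+1) so D = X + λ·(F−X); D is affine-linear in λ
2. A is the centroid of triangle XFH ⇒ A = (1/3, 1/3)
Every point depending on D is an affine combination of D and λ-independent points, so each such coordinate is linear in λ; the λ² term in each signed area is a multiple of (F−X)×(F−X) = 0, so 2·[DFH] and 2·[XAH] are each linear in λ. Evaluating at λ=0 and λ=1:
  2·[DFH] = −λ + 1,   2·[XAH] = 1/3
So [DFH]:[XAH] = (−λ + 1) / (1/3). Setting this equal to 12/5:
  −λ + 1 = 12/5·(1/3)  ⇒  λ = 1/5
Then r = λ/(1−λ) = (1/5)/(4/5) = 1/4. Check: with r = 1/4, D = (4/5, 1/5) and [DFH]:[XAH] = 12/5 as required.

r = 1/4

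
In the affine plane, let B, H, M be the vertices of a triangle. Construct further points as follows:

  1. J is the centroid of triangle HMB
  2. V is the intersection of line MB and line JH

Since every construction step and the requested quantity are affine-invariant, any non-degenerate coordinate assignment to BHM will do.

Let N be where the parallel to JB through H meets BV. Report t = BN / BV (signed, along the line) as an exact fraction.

Assign B = (0, 0), H = (1, 0), M = (0, 1) — the answer is frame-independent, so this choice is without loss of generality.
1. J is the centroid of triangle HMB ⇒ J = (1/3, 1/3)
2. V is the intersection of line MB and line JH ⇒ V = (0, 1/2)
through H parallel to JB: direction (-1/3, -1/3); meets BV at N = (0, -1)
N = B + t·(V−B) with t = -2

t = -2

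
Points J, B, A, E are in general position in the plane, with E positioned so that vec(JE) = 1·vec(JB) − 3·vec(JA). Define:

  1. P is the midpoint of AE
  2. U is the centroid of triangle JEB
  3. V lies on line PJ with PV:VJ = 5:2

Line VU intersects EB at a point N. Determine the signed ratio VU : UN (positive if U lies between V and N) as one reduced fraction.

Choose coordinates J = (0, 0), B = (1, 0), A = (0, 1), E = (1, -3).
1. P is the midpoint of AE ⇒ P = (1/2, -1)
2. U is the centroid of triangle JEB ⇒ U = (2/3, -1)
3. V lies on line PJ with PV:VJ = 5:2 ⇒ V = (1/7, -2/7)
line VU meets EB at N = (1, -16/11)
U = V + t·(N−V) with t = 11/18, so VU:UN = 11/18:7/18

VU:UN = 11/7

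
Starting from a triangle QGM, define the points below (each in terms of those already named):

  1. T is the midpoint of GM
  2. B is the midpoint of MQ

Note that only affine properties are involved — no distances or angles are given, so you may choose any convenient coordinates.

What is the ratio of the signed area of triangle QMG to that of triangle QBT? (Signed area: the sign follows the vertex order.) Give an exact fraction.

Assign Q = (0, 0), G = (1, 0), M = (0, 1) — the answer is frame-independent, so this choice is without loss of generality.
1. T is the midpoint of GM ⇒ T = (1/2, 1/2)
2. B is the midpoint of MQ ⇒ B = (0, 1/2)
2·[QMG] = -1, 2·[QBT] = -1/4
[QMG]:[QBT] = -1:-1/4 = 4

[QMG]:[QBT] = 4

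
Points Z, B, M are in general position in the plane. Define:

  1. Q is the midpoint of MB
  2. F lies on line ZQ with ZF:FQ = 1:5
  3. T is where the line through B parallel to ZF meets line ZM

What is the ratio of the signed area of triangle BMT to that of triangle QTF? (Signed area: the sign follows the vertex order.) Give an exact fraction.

[BMT]:[QTF] = -24/5

Set Z = (0, 0), B = (1, 0), M = (0, 1); any affine frame gives the same invariant.
1. Q is the midpoint of MB ⇒ Q = (1/2, 1/2)
2. F lies on line ZQ with ZF:FQ = 1:5 ⇒ F = (1/12, 1/12)
3. T is where the line through B parallel to ZF meets line ZM ⇒ T = (0, -1)
2·[BMT] = 2, 2·[QTF] = -5/12
[BMT]:[QTF] = 2:-5/12 = -24/5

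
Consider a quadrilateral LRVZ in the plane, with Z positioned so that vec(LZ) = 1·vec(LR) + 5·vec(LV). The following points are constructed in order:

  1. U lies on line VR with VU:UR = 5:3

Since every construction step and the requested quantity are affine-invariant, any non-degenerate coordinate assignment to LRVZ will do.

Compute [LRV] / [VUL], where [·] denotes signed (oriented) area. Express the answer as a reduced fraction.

[LRV]:[VUL] = -8/5

Work in coordinates with L = (0, 0), R = (1, 0), V = (0, 1), Z = (1, 5).
1. U lies on line VR with VU:UR = 5:3 ⇒ U = (5/8, 3/8)
2·[LRV] = 1, 2·[VUL] = -5/8
[LRV]:[VUL] = 1:-5/8 = -8/5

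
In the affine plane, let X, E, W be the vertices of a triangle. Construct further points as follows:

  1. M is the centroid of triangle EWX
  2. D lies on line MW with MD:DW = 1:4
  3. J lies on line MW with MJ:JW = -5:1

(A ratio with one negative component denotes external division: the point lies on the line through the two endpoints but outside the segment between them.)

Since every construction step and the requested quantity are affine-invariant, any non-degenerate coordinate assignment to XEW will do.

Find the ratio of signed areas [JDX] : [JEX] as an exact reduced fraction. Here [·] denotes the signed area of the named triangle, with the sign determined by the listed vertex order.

[JDX]:[JEX] = 3/10

Assign X = (0, 0), E = (1, 0), W = (0, 1) — the answer is frame-independent, so this choice is without loss of generality.
1. M is the centroid of triangle EWX ⇒ M = (1/3, 1/3)
2. D lies on line MW with MD:DW = 1:4 ⇒ D = (4/15, 7/15)
3. J lies on line MW with MJ:JW = -5:1 ⇒ J = (-1/12, 7/6)
2·[JDX] = -7/20, 2·[JEX] = -7/6
[JDX]:[JEX] = -7/20:-7/6 = 3/10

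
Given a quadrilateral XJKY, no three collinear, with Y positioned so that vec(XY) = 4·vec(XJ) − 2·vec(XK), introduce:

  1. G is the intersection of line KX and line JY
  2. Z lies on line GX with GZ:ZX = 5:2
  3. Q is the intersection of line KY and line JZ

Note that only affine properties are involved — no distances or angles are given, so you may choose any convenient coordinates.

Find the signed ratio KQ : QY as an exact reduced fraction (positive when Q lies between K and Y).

Choose coordinates X = (0, 0), J = (1, 0), K = (0, 1), Y = (4, -2).
1. G is the intersection of line KX and line JY ⇒ G = (0, 2/3)
2. Z lies on line GX with GZ:ZX = 5:2 ⇒ Z = (0, 4/21)
3. Q is the intersection of line KY and line JZ ⇒ Q = (68/47, -4/47)
Q = K + t·(Y−K) with t = 17/47, so KQ:QY = t:(1−t) = 17/47:30/47

KQ:QY = 17/30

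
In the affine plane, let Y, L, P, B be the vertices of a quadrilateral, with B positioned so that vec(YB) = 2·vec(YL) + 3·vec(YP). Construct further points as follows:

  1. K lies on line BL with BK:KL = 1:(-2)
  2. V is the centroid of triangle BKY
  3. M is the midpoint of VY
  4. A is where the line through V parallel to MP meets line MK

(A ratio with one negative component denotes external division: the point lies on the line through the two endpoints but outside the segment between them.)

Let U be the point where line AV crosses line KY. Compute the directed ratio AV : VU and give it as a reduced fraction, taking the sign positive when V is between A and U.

Work in coordinates with Y = (0, 0), L = (1, 0), P = (0, 1), B = (2, 3).
1. K lies on line BL with BK:KL = 1:(-2) ⇒ K = (3, 6)
2. V is the centroid of triangle BKY ⇒ V = (5/3, 3)
3. M is the midpoint of VY ⇒ M = (5/6, 3/2)
4. A is where the line through V parallel to MP meets line MK ⇒ A = (145/96, 93/32)
line AV meets KY at U = (10/7, 20/7)
V = A + t·(U−A) with t = -21/11, so AV:VU = -21/11:32/11

AV:VU = -21/32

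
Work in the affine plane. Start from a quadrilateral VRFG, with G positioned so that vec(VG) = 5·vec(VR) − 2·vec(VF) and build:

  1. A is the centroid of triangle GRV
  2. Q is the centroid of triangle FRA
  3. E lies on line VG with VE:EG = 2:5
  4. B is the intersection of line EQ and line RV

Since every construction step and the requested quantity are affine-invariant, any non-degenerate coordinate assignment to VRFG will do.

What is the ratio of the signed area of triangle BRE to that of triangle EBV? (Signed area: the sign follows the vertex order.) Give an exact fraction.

Set V = (0, 0), R = (1, 0), F = (0, 1), G = (5, -2); any affine frame gives the same invariant.
1. A is the centroid of triangle GRV ⇒ A = (2, -2/3)
2. Q is the centroid of triangle FRA ⇒ Q = (1, 1/9)
3. E lies on line VG with VE:EG = 2:5 ⇒ E = (10/7, -4/7)
4. B is the intersection of line EQ and line RV ⇒ B = (46/43, 0)
2·[BRE] = 12/301, 2·[EBV] = 184/301
[BRE]:[EBV] = 12/301:184/301 = 3/46

[BRE]:[EBV] = 3/46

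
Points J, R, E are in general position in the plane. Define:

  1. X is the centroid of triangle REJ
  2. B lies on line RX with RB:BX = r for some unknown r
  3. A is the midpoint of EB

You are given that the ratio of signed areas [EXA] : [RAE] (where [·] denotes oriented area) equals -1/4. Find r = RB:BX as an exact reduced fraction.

r = 4

Choose coordinates J = (0, 0), R = (1, 0), E = (0, 1).
1. X is the centroid of triangle REJ ⇒ X = (1/3, 1/3)
2. With RB:BX = r, write λ = r/(r+1) so B = R + λ·(X−R); B is affine-linear in λ
3. A is the midpoint of EB ⇒ A is an affine combination of earlier points and hence also affine-linear in λ
Every point depending on B is an affine combination of B and λ-independent points, so each such coordinate is linear in λ; the λ² term in each signed area is a multiple of (X−R)×(X−R) = 0, so 2·[EXA] and 2·[RAE] are each linear in λ. Evaluating at λ=0 and λ=1:
  2·[EXA] = -1/6·λ + 1/6,   2·[RAE] = -1/6·λ
So [EXA]:[RAE] = (-1/6·λ + 1/6) / (-1/6·λ). Setting this equal to -1/4:
  -1/6·λ + 1/6 = -1/4·(-1/6·λ)  ⇒  λ = 4/5
Then r = λ/(1−λ) = (4/5)/(1/5) = 4. Check: with r = 4, B = (7/15, 4/15) and [EXA]:[RAE] = -1/4 as required.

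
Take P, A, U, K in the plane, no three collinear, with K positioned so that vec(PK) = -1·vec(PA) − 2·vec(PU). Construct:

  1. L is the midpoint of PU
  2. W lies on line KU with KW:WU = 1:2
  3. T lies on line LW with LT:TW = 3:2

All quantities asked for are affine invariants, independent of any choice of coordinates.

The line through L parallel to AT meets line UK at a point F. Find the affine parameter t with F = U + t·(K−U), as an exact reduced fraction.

t = 7/38

Choose coordinates P = (0, 0), A = (1, 0), U = (0, 1), K = (-1, -2).
1. L is the midpoint of PU ⇒ L = (0, 1/2)
2. W lies on line KU with KW:WU = 1:2 ⇒ W = (-2/3, -1)
3. T lies on line LW with LT:TW = 3:2 ⇒ T = (-2/5, -2/5)
through L parallel to AT: direction (-7/5, -2/5); meets UK at F = (-7/38, 17/38)
F = U + t·(K−U) with t = 7/38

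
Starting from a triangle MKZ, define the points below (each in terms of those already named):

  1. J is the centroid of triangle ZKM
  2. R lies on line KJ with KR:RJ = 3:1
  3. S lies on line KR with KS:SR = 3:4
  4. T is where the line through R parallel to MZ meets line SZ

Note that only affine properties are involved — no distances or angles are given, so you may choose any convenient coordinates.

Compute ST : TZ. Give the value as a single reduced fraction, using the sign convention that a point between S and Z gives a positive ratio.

ST:TZ = 4/7

Choose coordinates M = (0, 0), K = (1, 0), Z = (0, 1).
1. J is the centroid of triangle ZKM ⇒ J = (1/3, 1/3)
2. R lies on line KJ with KR:RJ = 3:1 ⇒ R = (1/2, 1/4)
3. S lies on line KR with KS:SR = 3:4 ⇒ S = (11/14, 3/28)
4. T is where the line through R parallel to MZ meets line SZ ⇒ T = (1/2, 19/44)
T = S + t·(Z−S) with t = 4/11, so ST:TZ = t:(1−t) = 4/11:7/11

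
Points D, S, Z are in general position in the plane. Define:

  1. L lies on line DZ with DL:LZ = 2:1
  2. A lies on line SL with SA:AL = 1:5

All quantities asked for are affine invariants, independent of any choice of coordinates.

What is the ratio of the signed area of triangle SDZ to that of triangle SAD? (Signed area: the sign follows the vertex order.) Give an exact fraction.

[SDZ]:[SAD] = -9

Set D = (0, 0), S = (1, 0), Z = (0, 1); any affine frame gives the same invariant.
1. L lies on line DZ with DL:LZ = 2:1 ⇒ L = (0, 2/3)
2. A lies on line SL with SA:AL = 1:5 ⇒ A = (5/6, 1/9)
2·[SDZ] = -1, 2·[SAD] = 1/9
[SDZ]:[SAD] = -1:1/9 = -9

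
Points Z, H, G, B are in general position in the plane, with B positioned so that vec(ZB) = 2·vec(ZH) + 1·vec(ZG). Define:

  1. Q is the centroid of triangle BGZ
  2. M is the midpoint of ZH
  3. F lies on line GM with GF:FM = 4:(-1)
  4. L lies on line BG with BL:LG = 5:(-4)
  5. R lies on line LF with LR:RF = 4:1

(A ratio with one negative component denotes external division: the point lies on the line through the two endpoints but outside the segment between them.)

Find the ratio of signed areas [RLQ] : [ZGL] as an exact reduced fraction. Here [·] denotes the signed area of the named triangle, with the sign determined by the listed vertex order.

[RLQ]:[ZGL] = -13/15

Set Z = (0, 0), H = (1, 0), G = (0, 1), B = (2, 1); any affine frame gives the same invariant.
1. Q is the centroid of triangle BGZ ⇒ Q = (2/3, 2/3)
2. M is the midpoint of ZH ⇒ M = (1/2, 0)
3. F lies on line GM with GF:FM = 4:(-1) ⇒ F = (2/3, -1/3)
4. L lies on line BG with BL:LG = 5:(-4) ⇒ L = (-8, 1)
5. R lies on line LF with LR:RF = 4:1 ⇒ R = (-16/15, -1/15)
2·[RLQ] = -104/15, 2·[ZGL] = 8
[RLQ]:[ZGL] = -104/15:8 = -13/15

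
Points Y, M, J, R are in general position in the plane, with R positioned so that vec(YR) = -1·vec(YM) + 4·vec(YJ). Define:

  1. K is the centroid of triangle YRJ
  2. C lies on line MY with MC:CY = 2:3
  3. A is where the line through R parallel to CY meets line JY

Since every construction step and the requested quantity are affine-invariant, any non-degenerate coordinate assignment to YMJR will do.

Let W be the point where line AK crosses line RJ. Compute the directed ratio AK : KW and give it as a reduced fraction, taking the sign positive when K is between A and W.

Set Y = (0, 0), M = (1, 0), J = (0, 1), R = (-1, 4); any affine frame gives the same invariant.
1. K is the centroid of triangle YRJ ⇒ K = (-1/3, 5/3)
2. C lies on line MY with MC:CY = 2:3 ⇒ C = (3/5, 0)
3. A is where the line through R parallel to CY meets line JY ⇒ A = (0, 4)
line AK meets RJ at W = (-3/10, 19/10)
K = A + t·(W−A) with t = 10/9, so AK:KW = 10/9:-1/9

AK:KW = -10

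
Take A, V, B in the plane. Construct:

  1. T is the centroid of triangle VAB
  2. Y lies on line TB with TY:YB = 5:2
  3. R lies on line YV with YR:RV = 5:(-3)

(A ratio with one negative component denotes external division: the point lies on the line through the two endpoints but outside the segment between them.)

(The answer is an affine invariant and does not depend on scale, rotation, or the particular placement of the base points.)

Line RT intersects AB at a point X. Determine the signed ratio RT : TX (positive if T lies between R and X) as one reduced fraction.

Work in coordinates with A = (0, 0), V = (1, 0), B = (0, 1).
1. T is the centroid of triangle VAB ⇒ T = (1/3, 1/3)
2. Y lies on line TB with TY:YB = 5:2 ⇒ Y = (2/21, 17/21)
3. R lies on line YV with YR:RV = 5:(-3) ⇒ R = (33/14, -17/14)
line RT meets AB at X = (0, 10/17)
T = R + t·(X−R) with t = 85/99, so RT:TX = 85/99:14/99

RT:TX = 85/14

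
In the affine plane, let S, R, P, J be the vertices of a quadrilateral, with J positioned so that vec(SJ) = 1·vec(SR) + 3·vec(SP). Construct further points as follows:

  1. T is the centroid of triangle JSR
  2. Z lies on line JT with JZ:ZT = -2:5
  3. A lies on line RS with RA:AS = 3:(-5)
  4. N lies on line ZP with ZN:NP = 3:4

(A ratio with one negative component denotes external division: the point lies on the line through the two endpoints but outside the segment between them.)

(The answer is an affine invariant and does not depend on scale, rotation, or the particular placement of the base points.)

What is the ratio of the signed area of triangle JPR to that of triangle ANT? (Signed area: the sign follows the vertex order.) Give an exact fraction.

[JPR]:[ANT] = 63/74

Assign S = (0, 0), R = (1, 0), P = (0, 1), J = (1, 3) — the answer is frame-independent, so this choice is without loss of generality.
1. T is the centroid of triangle JSR ⇒ T = (2/3, 1)
2. Z lies on line JT with JZ:ZT = -2:5 ⇒ Z = (11/9, 13/3)
3. A lies on line RS with RA:AS = 3:(-5) ⇒ A = (5/2, 0)
4. N lies on line ZP with ZN:NP = 3:4 ⇒ N = (44/63, 61/21)
2·[JPR] = 3, 2·[ANT] = 74/21
[JPR]:[ANT] = 3:74/21 = 63/74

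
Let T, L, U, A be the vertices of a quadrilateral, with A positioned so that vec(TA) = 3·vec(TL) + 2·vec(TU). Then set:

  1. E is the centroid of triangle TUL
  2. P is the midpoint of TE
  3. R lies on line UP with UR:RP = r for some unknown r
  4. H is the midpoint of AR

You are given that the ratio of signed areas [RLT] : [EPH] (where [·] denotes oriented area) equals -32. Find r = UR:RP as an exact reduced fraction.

Set T = (0, 0), L = (1, 0), U = (0, 1), A = (3, 2); any affine frame gives the same invariant.
1. E is the centroid of triangle TUL ⇒ E = (1/3, 1/3)
2. P is the midpoint of TE ⇒ P = (1/6, 1/6)
3. With UR:RP = r, write λ = r/(r+1) so R = U + λ·(P−U); R is affine-linear in λ
4. H is the midpoint of AR ⇒ H is an affine combination of earlier points and hence also affine-linear in λ
Every point depending on R is an affine combination of R and λ-independent points, so each such coordinate is linear in λ; the λ² term in each signed area is a multiple of (P−U)×(P−U) = 0, so 2·[RLT] and 2·[EPH] are each linear in λ. Evaluating at λ=0 and λ=1:
  2·[RLT] = 5/6·λ − 1,   2·[EPH] = 1/12·λ
So [RLT]:[EPH] = (5/6·λ − 1) / (1/12·λ). Setting this equal to -32:
  5/6·λ − 1 = -32·(1/12·λ)  ⇒  λ = 2/7
Then r = λ/(1−λ) = (2/7)/(5/7) = 2/5. Check: with r = 2/5, R = (1/21, 16/21) and [RLT]:[EPH] = -32 as required.

r = 2/5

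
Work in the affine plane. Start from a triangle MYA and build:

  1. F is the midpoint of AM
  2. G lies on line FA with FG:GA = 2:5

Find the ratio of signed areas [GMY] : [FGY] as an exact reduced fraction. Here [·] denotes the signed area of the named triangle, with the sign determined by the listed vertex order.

[GMY]:[FGY] = -9/2

Set M = (0, 0), Y = (1, 0), A = (0, 1); any affine frame gives the same invariant.
1. F is the midpoint of AM ⇒ F = (0, 1/2)
2. G lies on line FA with FG:GA = 2:5 ⇒ G = (0, 9/14)
2·[GMY] = 9/14, 2·[FGY] = -1/7
[GMY]:[FGY] = 9/14:-1/7 = -9/2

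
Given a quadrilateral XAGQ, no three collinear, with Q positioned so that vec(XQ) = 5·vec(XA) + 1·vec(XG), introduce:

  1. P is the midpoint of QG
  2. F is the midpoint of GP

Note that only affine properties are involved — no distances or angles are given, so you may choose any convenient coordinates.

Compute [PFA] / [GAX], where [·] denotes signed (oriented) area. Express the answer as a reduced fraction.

[PFA]:[GAX] = -5/4

Work in coordinates with X = (0, 0), A = (1, 0), G = (0, 1), Q = (5, 1).
1. P is the midpoint of QG ⇒ P = (5/2, 1)
2. F is the midpoint of GP ⇒ F = (5/4, 1)
2·[PFA] = 5/4, 2·[GAX] = -1
[PFA]:[GAX] = 5/4:-1 = -5/4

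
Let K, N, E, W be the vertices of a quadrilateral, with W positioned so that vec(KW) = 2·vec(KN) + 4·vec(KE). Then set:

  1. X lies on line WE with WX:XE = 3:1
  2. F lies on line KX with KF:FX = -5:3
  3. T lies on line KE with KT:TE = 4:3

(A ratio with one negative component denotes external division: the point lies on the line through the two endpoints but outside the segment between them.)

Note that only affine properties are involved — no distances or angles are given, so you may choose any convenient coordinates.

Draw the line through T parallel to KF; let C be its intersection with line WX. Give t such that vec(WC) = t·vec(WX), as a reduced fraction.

Assign K = (0, 0), N = (1, 0), E = (0, 1), W = (2, 4) — the answer is frame-independent, so this choice is without loss of generality.
1. X lies on line WE with WX:XE = 3:1 ⇒ X = (1/2, 7/4)
2. F lies on line KX with KF:FX = -5:3 ⇒ F = (5/4, 35/8)
3. T lies on line KE with KT:TE = 4:3 ⇒ T = (0, 4/7)
through T parallel to KF: direction (5/4, 35/8); meets WX at C = (3/14, 37/28)
C = W + t·(X−W) with t = 25/21

t = 25/21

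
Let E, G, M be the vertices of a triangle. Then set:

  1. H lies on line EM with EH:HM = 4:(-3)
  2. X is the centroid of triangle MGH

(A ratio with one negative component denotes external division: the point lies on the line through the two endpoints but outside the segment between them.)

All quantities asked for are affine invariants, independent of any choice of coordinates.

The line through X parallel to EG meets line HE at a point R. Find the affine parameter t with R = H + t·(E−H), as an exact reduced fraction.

t = 7/12

Set E = (0, 0), G = (1, 0), M = (0, 1); any affine frame gives the same invariant.
1. H lies on line EM with EH:HM = 4:(-3) ⇒ H = (0, 4)
2. X is the centroid of triangle MGH ⇒ X = (1/3, 5/3)
through X parallel to EG: direction (1, 0); meets HE at R = (0, 5/3)
R = H + t·(E−H) with t = 7/12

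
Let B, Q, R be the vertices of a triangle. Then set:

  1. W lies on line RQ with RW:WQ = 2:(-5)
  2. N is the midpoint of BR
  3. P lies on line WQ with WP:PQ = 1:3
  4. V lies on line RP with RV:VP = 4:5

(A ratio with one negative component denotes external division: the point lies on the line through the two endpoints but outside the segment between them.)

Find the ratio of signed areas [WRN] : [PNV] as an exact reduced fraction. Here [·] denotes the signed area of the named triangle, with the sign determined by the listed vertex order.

[WRN]:[PNV] = -24/5

Assign B = (0, 0), Q = (1, 0), R = (0, 1) — the answer is frame-independent, so this choice is without loss of generality.
1. W lies on line RQ with RW:WQ = 2:(-5) ⇒ W = (-2/3, 5/3)
2. N is the midpoint of BR ⇒ N = (0, 1/2)
3. P lies on line WQ with WP:PQ = 1:3 ⇒ P = (-1/4, 5/4)
4. V lies on line RP with RV:VP = 4:5 ⇒ V = (-1/9, 10/9)
2·[WRN] = -1/3, 2·[PNV] = 5/72
[WRN]:[PNV] = -1/3:5/72 = -24/5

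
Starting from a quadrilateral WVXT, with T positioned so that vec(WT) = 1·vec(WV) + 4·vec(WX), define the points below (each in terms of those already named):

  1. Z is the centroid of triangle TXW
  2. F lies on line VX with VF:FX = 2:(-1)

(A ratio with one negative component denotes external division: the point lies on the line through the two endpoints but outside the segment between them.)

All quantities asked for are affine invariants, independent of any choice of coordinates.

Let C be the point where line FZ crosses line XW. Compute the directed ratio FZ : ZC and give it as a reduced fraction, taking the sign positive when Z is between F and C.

Assign W = (0, 0), V = (1, 0), X = (0, 1), T = (1, 4) — the answer is frame-independent, so this choice is without loss of generality.
1. Z is the centroid of triangle TXW ⇒ Z = (1/3, 5/3)
2. F lies on line VX with VF:FX = 2:(-1) ⇒ F = (-1, 2)
line FZ meets XW at C = (0, 7/4)
Z = F + t·(C−F) with t = 4/3, so FZ:ZC = 4/3:-1/3

FZ:ZC = -4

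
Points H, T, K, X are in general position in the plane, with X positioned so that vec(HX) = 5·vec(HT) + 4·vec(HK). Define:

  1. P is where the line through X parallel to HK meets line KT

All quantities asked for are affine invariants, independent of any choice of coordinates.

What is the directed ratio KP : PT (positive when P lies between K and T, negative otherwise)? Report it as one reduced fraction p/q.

Set H = (0, 0), T = (1, 0), K = (0, 1), X = (5, 4); any affine frame gives the same invariant.
1. P is where the line through X parallel to HK meets line KT ⇒ P = (5, -4)
P = K + t·(T−K) with t = 5, so KP:PT = t:(1−t) = 5:-4

KP:PT = -5/4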